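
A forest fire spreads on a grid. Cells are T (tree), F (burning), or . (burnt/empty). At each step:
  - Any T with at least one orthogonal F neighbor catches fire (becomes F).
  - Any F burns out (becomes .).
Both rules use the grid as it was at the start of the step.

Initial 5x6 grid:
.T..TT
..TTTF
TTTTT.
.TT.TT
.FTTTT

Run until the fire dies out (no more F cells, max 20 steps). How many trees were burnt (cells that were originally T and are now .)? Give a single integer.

Step 1: +4 fires, +2 burnt (F count now 4)
Step 2: +6 fires, +4 burnt (F count now 6)
Step 3: +6 fires, +6 burnt (F count now 6)
Step 4: +2 fires, +6 burnt (F count now 2)
Step 5: +0 fires, +2 burnt (F count now 0)
Fire out after step 5
Initially T: 19, now '.': 29
Total burnt (originally-T cells now '.'): 18

Answer: 18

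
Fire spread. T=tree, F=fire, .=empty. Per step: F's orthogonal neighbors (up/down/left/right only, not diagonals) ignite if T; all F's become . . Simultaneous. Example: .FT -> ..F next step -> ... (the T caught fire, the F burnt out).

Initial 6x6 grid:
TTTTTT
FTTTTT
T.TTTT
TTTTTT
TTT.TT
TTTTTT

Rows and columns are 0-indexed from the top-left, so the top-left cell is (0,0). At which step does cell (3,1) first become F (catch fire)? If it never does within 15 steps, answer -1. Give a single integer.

Step 1: cell (3,1)='T' (+3 fires, +1 burnt)
Step 2: cell (3,1)='T' (+3 fires, +3 burnt)
Step 3: cell (3,1)='F' (+5 fires, +3 burnt)
  -> target ignites at step 3
Step 4: cell (3,1)='.' (+6 fires, +5 burnt)
Step 5: cell (3,1)='.' (+6 fires, +6 burnt)
Step 6: cell (3,1)='.' (+4 fires, +6 burnt)
Step 7: cell (3,1)='.' (+3 fires, +4 burnt)
Step 8: cell (3,1)='.' (+2 fires, +3 burnt)
Step 9: cell (3,1)='.' (+1 fires, +2 burnt)
Step 10: cell (3,1)='.' (+0 fires, +1 burnt)
  fire out at step 10

3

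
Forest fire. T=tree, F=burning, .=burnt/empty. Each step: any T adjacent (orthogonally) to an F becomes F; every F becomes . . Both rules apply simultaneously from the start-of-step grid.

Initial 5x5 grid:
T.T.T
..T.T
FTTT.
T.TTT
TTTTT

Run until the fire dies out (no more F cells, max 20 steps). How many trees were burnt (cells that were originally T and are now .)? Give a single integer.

Answer: 14

Derivation:
Step 1: +2 fires, +1 burnt (F count now 2)
Step 2: +2 fires, +2 burnt (F count now 2)
Step 3: +4 fires, +2 burnt (F count now 4)
Step 4: +3 fires, +4 burnt (F count now 3)
Step 5: +2 fires, +3 burnt (F count now 2)
Step 6: +1 fires, +2 burnt (F count now 1)
Step 7: +0 fires, +1 burnt (F count now 0)
Fire out after step 7
Initially T: 17, now '.': 22
Total burnt (originally-T cells now '.'): 14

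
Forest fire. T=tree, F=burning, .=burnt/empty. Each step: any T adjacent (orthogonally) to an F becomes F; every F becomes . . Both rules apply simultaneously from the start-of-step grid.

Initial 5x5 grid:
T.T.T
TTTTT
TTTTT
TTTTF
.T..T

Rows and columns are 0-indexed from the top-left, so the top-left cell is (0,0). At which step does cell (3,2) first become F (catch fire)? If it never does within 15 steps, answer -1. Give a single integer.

Step 1: cell (3,2)='T' (+3 fires, +1 burnt)
Step 2: cell (3,2)='F' (+3 fires, +3 burnt)
  -> target ignites at step 2
Step 3: cell (3,2)='.' (+4 fires, +3 burnt)
Step 4: cell (3,2)='.' (+4 fires, +4 burnt)
Step 5: cell (3,2)='.' (+3 fires, +4 burnt)
Step 6: cell (3,2)='.' (+1 fires, +3 burnt)
Step 7: cell (3,2)='.' (+1 fires, +1 burnt)
Step 8: cell (3,2)='.' (+0 fires, +1 burnt)
  fire out at step 8

2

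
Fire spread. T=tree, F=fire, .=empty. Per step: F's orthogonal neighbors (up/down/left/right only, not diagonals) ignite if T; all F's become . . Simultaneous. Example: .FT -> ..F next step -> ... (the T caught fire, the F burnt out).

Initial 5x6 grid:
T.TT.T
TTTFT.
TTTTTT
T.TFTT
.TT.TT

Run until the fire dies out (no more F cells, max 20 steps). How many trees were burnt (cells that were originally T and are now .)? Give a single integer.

Step 1: +6 fires, +2 burnt (F count now 6)
Step 2: +7 fires, +6 burnt (F count now 7)
Step 3: +5 fires, +7 burnt (F count now 5)
Step 4: +2 fires, +5 burnt (F count now 2)
Step 5: +1 fires, +2 burnt (F count now 1)
Step 6: +0 fires, +1 burnt (F count now 0)
Fire out after step 6
Initially T: 22, now '.': 29
Total burnt (originally-T cells now '.'): 21

Answer: 21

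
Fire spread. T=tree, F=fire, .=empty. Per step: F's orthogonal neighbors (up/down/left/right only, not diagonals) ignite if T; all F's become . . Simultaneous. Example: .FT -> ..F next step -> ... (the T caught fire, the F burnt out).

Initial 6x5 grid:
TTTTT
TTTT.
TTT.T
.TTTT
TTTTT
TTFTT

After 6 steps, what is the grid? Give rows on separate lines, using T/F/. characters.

Step 1: 3 trees catch fire, 1 burn out
  TTTTT
  TTTT.
  TTT.T
  .TTTT
  TTFTT
  TF.FT
Step 2: 5 trees catch fire, 3 burn out
  TTTTT
  TTTT.
  TTT.T
  .TFTT
  TF.FT
  F...F
Step 3: 5 trees catch fire, 5 burn out
  TTTTT
  TTTT.
  TTF.T
  .F.FT
  F...F
  .....
Step 4: 3 trees catch fire, 5 burn out
  TTTTT
  TTFT.
  TF..T
  ....F
  .....
  .....
Step 5: 5 trees catch fire, 3 burn out
  TTFTT
  TF.F.
  F...F
  .....
  .....
  .....
Step 6: 3 trees catch fire, 5 burn out
  TF.FT
  F....
  .....
  .....
  .....
  .....

TF.FT
F....
.....
.....
.....
.....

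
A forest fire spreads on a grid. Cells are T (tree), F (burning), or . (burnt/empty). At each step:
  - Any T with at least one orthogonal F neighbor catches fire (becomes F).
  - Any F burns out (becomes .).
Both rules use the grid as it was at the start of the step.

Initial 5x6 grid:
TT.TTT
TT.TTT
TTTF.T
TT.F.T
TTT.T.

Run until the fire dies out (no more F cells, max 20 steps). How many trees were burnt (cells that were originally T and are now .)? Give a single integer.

Answer: 20

Derivation:
Step 1: +2 fires, +2 burnt (F count now 2)
Step 2: +3 fires, +2 burnt (F count now 3)
Step 3: +5 fires, +3 burnt (F count now 5)
Step 4: +6 fires, +5 burnt (F count now 6)
Step 5: +4 fires, +6 burnt (F count now 4)
Step 6: +0 fires, +4 burnt (F count now 0)
Fire out after step 6
Initially T: 21, now '.': 29
Total burnt (originally-T cells now '.'): 20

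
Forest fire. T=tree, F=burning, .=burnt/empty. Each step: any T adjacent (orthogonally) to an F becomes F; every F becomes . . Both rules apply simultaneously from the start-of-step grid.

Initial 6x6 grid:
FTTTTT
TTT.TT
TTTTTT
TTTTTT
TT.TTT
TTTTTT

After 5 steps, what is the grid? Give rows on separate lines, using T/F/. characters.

Step 1: 2 trees catch fire, 1 burn out
  .FTTTT
  FTT.TT
  TTTTTT
  TTTTTT
  TT.TTT
  TTTTTT
Step 2: 3 trees catch fire, 2 burn out
  ..FTTT
  .FT.TT
  FTTTTT
  TTTTTT
  TT.TTT
  TTTTTT
Step 3: 4 trees catch fire, 3 burn out
  ...FTT
  ..F.TT
  .FTTTT
  FTTTTT
  TT.TTT
  TTTTTT
Step 4: 4 trees catch fire, 4 burn out
  ....FT
  ....TT
  ..FTTT
  .FTTTT
  FT.TTT
  TTTTTT
Step 5: 6 trees catch fire, 4 burn out
  .....F
  ....FT
  ...FTT
  ..FTTT
  .F.TTT
  FTTTTT

.....F
....FT
...FTT
..FTTT
.F.TTT
FTTTTT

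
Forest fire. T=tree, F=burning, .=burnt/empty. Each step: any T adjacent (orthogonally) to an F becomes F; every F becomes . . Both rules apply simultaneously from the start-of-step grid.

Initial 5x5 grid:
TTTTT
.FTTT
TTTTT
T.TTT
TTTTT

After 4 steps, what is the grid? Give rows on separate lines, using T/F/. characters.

Step 1: 3 trees catch fire, 1 burn out
  TFTTT
  ..FTT
  TFTTT
  T.TTT
  TTTTT
Step 2: 5 trees catch fire, 3 burn out
  F.FTT
  ...FT
  F.FTT
  T.TTT
  TTTTT
Step 3: 5 trees catch fire, 5 burn out
  ...FT
  ....F
  ...FT
  F.FTT
  TTTTT
Step 4: 5 trees catch fire, 5 burn out
  ....F
  .....
  ....F
  ...FT
  FTFTT

....F
.....
....F
...FT
FTFTT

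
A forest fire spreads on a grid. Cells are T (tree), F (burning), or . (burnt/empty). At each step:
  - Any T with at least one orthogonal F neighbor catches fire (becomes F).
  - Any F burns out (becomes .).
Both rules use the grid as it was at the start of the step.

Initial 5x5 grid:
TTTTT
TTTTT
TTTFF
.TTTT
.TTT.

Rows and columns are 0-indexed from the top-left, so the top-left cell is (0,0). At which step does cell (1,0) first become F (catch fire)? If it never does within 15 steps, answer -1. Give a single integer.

Step 1: cell (1,0)='T' (+5 fires, +2 burnt)
Step 2: cell (1,0)='T' (+6 fires, +5 burnt)
Step 3: cell (1,0)='T' (+5 fires, +6 burnt)
Step 4: cell (1,0)='F' (+3 fires, +5 burnt)
  -> target ignites at step 4
Step 5: cell (1,0)='.' (+1 fires, +3 burnt)
Step 6: cell (1,0)='.' (+0 fires, +1 burnt)
  fire out at step 6

4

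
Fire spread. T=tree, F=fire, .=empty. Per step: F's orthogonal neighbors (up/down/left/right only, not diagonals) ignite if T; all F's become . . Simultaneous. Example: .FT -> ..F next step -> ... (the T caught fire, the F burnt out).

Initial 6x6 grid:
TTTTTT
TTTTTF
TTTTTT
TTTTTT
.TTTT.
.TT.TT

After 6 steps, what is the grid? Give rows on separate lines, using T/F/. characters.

Step 1: 3 trees catch fire, 1 burn out
  TTTTTF
  TTTTF.
  TTTTTF
  TTTTTT
  .TTTT.
  .TT.TT
Step 2: 4 trees catch fire, 3 burn out
  TTTTF.
  TTTF..
  TTTTF.
  TTTTTF
  .TTTT.
  .TT.TT
Step 3: 4 trees catch fire, 4 burn out
  TTTF..
  TTF...
  TTTF..
  TTTTF.
  .TTTT.
  .TT.TT
Step 4: 5 trees catch fire, 4 burn out
  TTF...
  TF....
  TTF...
  TTTF..
  .TTTF.
  .TT.TT
Step 5: 6 trees catch fire, 5 burn out
  TF....
  F.....
  TF....
  TTF...
  .TTF..
  .TT.FT
Step 6: 5 trees catch fire, 6 burn out
  F.....
  ......
  F.....
  TF....
  .TF...
  .TT..F

F.....
......
F.....
TF....
.TF...
.TT..F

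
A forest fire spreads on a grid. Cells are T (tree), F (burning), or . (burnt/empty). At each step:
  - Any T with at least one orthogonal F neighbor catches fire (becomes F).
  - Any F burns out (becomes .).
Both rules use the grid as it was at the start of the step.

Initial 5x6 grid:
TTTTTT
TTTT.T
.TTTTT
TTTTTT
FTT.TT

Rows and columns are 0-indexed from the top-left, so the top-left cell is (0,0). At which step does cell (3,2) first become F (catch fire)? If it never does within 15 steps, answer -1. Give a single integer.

Step 1: cell (3,2)='T' (+2 fires, +1 burnt)
Step 2: cell (3,2)='T' (+2 fires, +2 burnt)
Step 3: cell (3,2)='F' (+2 fires, +2 burnt)
  -> target ignites at step 3
Step 4: cell (3,2)='.' (+3 fires, +2 burnt)
Step 5: cell (3,2)='.' (+5 fires, +3 burnt)
Step 6: cell (3,2)='.' (+6 fires, +5 burnt)
Step 7: cell (3,2)='.' (+3 fires, +6 burnt)
Step 8: cell (3,2)='.' (+2 fires, +3 burnt)
Step 9: cell (3,2)='.' (+1 fires, +2 burnt)
Step 10: cell (3,2)='.' (+0 fires, +1 burnt)
  fire out at step 10

3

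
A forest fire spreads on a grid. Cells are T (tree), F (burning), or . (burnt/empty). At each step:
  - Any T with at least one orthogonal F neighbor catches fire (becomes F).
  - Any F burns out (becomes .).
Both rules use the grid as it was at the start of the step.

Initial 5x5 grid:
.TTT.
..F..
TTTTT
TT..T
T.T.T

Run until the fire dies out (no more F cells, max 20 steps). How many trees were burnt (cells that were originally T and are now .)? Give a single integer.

Answer: 13

Derivation:
Step 1: +2 fires, +1 burnt (F count now 2)
Step 2: +4 fires, +2 burnt (F count now 4)
Step 3: +3 fires, +4 burnt (F count now 3)
Step 4: +2 fires, +3 burnt (F count now 2)
Step 5: +2 fires, +2 burnt (F count now 2)
Step 6: +0 fires, +2 burnt (F count now 0)
Fire out after step 6
Initially T: 14, now '.': 24
Total burnt (originally-T cells now '.'): 13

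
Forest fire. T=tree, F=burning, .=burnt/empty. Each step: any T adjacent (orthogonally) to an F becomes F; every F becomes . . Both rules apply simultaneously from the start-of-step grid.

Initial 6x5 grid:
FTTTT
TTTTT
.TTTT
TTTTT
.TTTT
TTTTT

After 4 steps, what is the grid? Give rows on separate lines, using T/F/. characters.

Step 1: 2 trees catch fire, 1 burn out
  .FTTT
  FTTTT
  .TTTT
  TTTTT
  .TTTT
  TTTTT
Step 2: 2 trees catch fire, 2 burn out
  ..FTT
  .FTTT
  .TTTT
  TTTTT
  .TTTT
  TTTTT
Step 3: 3 trees catch fire, 2 burn out
  ...FT
  ..FTT
  .FTTT
  TTTTT
  .TTTT
  TTTTT
Step 4: 4 trees catch fire, 3 burn out
  ....F
  ...FT
  ..FTT
  TFTTT
  .TTTT
  TTTTT

....F
...FT
..FTT
TFTTT
.TTTT
TTTTT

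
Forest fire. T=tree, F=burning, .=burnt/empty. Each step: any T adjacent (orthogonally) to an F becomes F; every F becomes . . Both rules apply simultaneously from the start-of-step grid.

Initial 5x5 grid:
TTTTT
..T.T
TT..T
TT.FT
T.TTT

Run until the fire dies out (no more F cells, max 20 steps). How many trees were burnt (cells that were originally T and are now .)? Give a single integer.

Step 1: +2 fires, +1 burnt (F count now 2)
Step 2: +3 fires, +2 burnt (F count now 3)
Step 3: +1 fires, +3 burnt (F count now 1)
Step 4: +1 fires, +1 burnt (F count now 1)
Step 5: +1 fires, +1 burnt (F count now 1)
Step 6: +1 fires, +1 burnt (F count now 1)
Step 7: +2 fires, +1 burnt (F count now 2)
Step 8: +1 fires, +2 burnt (F count now 1)
Step 9: +0 fires, +1 burnt (F count now 0)
Fire out after step 9
Initially T: 17, now '.': 20
Total burnt (originally-T cells now '.'): 12

Answer: 12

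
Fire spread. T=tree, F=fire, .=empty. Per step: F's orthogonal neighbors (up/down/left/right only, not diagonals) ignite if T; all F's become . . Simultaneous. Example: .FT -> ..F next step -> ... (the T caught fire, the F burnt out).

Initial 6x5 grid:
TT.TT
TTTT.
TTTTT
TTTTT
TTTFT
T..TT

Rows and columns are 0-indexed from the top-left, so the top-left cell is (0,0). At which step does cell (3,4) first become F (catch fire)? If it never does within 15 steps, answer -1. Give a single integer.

Step 1: cell (3,4)='T' (+4 fires, +1 burnt)
Step 2: cell (3,4)='F' (+5 fires, +4 burnt)
  -> target ignites at step 2
Step 3: cell (3,4)='.' (+5 fires, +5 burnt)
Step 4: cell (3,4)='.' (+5 fires, +5 burnt)
Step 5: cell (3,4)='.' (+3 fires, +5 burnt)
Step 6: cell (3,4)='.' (+2 fires, +3 burnt)
Step 7: cell (3,4)='.' (+1 fires, +2 burnt)
Step 8: cell (3,4)='.' (+0 fires, +1 burnt)
  fire out at step 8

2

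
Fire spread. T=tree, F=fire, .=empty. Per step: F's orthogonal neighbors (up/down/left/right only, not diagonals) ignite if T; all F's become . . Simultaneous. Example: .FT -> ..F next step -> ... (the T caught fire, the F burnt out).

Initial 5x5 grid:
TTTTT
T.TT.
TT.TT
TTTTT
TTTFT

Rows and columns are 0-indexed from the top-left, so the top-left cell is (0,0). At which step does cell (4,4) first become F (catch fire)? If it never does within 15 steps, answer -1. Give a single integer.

Step 1: cell (4,4)='F' (+3 fires, +1 burnt)
  -> target ignites at step 1
Step 2: cell (4,4)='.' (+4 fires, +3 burnt)
Step 3: cell (4,4)='.' (+4 fires, +4 burnt)
Step 4: cell (4,4)='.' (+4 fires, +4 burnt)
Step 5: cell (4,4)='.' (+3 fires, +4 burnt)
Step 6: cell (4,4)='.' (+2 fires, +3 burnt)
Step 7: cell (4,4)='.' (+1 fires, +2 burnt)
Step 8: cell (4,4)='.' (+0 fires, +1 burnt)
  fire out at step 8

1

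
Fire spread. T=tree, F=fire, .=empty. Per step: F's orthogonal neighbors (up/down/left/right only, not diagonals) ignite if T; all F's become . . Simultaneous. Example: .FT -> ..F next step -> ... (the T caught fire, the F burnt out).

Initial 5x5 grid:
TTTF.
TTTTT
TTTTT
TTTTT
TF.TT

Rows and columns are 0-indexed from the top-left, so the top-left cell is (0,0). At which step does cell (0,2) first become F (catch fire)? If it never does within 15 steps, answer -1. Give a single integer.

Step 1: cell (0,2)='F' (+4 fires, +2 burnt)
  -> target ignites at step 1
Step 2: cell (0,2)='.' (+7 fires, +4 burnt)
Step 3: cell (0,2)='.' (+6 fires, +7 burnt)
Step 4: cell (0,2)='.' (+3 fires, +6 burnt)
Step 5: cell (0,2)='.' (+1 fires, +3 burnt)
Step 6: cell (0,2)='.' (+0 fires, +1 burnt)
  fire out at step 6

1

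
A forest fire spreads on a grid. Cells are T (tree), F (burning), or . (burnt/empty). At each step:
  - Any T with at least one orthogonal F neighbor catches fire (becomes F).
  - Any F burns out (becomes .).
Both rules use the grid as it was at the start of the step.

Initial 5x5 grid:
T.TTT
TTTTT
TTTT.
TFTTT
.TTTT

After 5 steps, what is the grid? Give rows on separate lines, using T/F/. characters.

Step 1: 4 trees catch fire, 1 burn out
  T.TTT
  TTTTT
  TFTT.
  F.FTT
  .FTTT
Step 2: 5 trees catch fire, 4 burn out
  T.TTT
  TFTTT
  F.FT.
  ...FT
  ..FTT
Step 3: 5 trees catch fire, 5 burn out
  T.TTT
  F.FTT
  ...F.
  ....F
  ...FT
Step 4: 4 trees catch fire, 5 burn out
  F.FTT
  ...FT
  .....
  .....
  ....F
Step 5: 2 trees catch fire, 4 burn out
  ...FT
  ....F
  .....
  .....
  .....

...FT
....F
.....
.....
.....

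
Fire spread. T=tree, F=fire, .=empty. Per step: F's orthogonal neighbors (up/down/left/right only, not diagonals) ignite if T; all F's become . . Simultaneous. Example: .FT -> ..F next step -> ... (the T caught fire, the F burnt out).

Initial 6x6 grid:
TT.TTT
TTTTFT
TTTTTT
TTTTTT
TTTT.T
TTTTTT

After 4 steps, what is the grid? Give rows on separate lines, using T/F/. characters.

Step 1: 4 trees catch fire, 1 burn out
  TT.TFT
  TTTF.F
  TTTTFT
  TTTTTT
  TTTT.T
  TTTTTT
Step 2: 6 trees catch fire, 4 burn out
  TT.F.F
  TTF...
  TTTF.F
  TTTTFT
  TTTT.T
  TTTTTT
Step 3: 4 trees catch fire, 6 burn out
  TT....
  TF....
  TTF...
  TTTF.F
  TTTT.T
  TTTTTT
Step 4: 6 trees catch fire, 4 burn out
  TF....
  F.....
  TF....
  TTF...
  TTTF.F
  TTTTTT

TF....
F.....
TF....
TTF...
TTTF.F
TTTTTT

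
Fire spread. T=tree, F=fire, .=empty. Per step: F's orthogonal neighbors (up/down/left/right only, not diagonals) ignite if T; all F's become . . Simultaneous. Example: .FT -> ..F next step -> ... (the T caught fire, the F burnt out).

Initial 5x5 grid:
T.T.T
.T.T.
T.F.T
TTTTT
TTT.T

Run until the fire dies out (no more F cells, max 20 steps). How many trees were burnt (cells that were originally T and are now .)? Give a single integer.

Answer: 11

Derivation:
Step 1: +1 fires, +1 burnt (F count now 1)
Step 2: +3 fires, +1 burnt (F count now 3)
Step 3: +3 fires, +3 burnt (F count now 3)
Step 4: +4 fires, +3 burnt (F count now 4)
Step 5: +0 fires, +4 burnt (F count now 0)
Fire out after step 5
Initially T: 16, now '.': 20
Total burnt (originally-T cells now '.'): 11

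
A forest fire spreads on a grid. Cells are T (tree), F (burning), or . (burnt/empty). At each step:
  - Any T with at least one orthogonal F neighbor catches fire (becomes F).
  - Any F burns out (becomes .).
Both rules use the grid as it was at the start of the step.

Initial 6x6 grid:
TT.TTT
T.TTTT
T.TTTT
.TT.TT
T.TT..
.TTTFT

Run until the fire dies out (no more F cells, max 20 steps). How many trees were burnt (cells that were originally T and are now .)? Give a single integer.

Answer: 21

Derivation:
Step 1: +2 fires, +1 burnt (F count now 2)
Step 2: +2 fires, +2 burnt (F count now 2)
Step 3: +2 fires, +2 burnt (F count now 2)
Step 4: +1 fires, +2 burnt (F count now 1)
Step 5: +2 fires, +1 burnt (F count now 2)
Step 6: +2 fires, +2 burnt (F count now 2)
Step 7: +2 fires, +2 burnt (F count now 2)
Step 8: +4 fires, +2 burnt (F count now 4)
Step 9: +3 fires, +4 burnt (F count now 3)
Step 10: +1 fires, +3 burnt (F count now 1)
Step 11: +0 fires, +1 burnt (F count now 0)
Fire out after step 11
Initially T: 26, now '.': 31
Total burnt (originally-T cells now '.'): 21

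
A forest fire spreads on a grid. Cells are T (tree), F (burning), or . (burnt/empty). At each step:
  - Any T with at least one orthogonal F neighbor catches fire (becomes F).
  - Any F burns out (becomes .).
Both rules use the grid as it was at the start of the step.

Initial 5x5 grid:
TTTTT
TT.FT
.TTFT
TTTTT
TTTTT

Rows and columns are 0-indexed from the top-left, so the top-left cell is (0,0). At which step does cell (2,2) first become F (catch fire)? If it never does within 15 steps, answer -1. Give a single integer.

Step 1: cell (2,2)='F' (+5 fires, +2 burnt)
  -> target ignites at step 1
Step 2: cell (2,2)='.' (+6 fires, +5 burnt)
Step 3: cell (2,2)='.' (+5 fires, +6 burnt)
Step 4: cell (2,2)='.' (+4 fires, +5 burnt)
Step 5: cell (2,2)='.' (+1 fires, +4 burnt)
Step 6: cell (2,2)='.' (+0 fires, +1 burnt)
  fire out at step 6

1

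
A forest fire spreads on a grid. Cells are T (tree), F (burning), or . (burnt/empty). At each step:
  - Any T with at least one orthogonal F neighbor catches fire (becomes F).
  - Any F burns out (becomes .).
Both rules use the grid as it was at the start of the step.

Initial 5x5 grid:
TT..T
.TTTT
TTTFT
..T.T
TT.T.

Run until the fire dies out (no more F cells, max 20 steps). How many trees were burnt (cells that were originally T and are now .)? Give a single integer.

Step 1: +3 fires, +1 burnt (F count now 3)
Step 2: +5 fires, +3 burnt (F count now 5)
Step 3: +3 fires, +5 burnt (F count now 3)
Step 4: +1 fires, +3 burnt (F count now 1)
Step 5: +1 fires, +1 burnt (F count now 1)
Step 6: +0 fires, +1 burnt (F count now 0)
Fire out after step 6
Initially T: 16, now '.': 22
Total burnt (originally-T cells now '.'): 13

Answer: 13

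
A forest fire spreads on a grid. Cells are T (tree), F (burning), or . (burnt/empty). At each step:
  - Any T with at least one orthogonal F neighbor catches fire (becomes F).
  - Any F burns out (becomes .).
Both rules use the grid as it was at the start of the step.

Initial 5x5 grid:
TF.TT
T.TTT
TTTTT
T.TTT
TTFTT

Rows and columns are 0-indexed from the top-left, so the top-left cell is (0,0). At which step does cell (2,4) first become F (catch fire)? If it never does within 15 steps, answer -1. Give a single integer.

Step 1: cell (2,4)='T' (+4 fires, +2 burnt)
Step 2: cell (2,4)='T' (+5 fires, +4 burnt)
Step 3: cell (2,4)='T' (+6 fires, +5 burnt)
Step 4: cell (2,4)='F' (+2 fires, +6 burnt)
  -> target ignites at step 4
Step 5: cell (2,4)='.' (+2 fires, +2 burnt)
Step 6: cell (2,4)='.' (+1 fires, +2 burnt)
Step 7: cell (2,4)='.' (+0 fires, +1 burnt)
  fire out at step 7

4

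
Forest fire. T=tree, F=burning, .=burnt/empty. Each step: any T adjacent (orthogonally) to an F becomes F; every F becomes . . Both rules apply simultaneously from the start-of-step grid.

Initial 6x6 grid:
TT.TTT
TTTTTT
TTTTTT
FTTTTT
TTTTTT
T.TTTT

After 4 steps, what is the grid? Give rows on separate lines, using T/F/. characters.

Step 1: 3 trees catch fire, 1 burn out
  TT.TTT
  TTTTTT
  FTTTTT
  .FTTTT
  FTTTTT
  T.TTTT
Step 2: 5 trees catch fire, 3 burn out
  TT.TTT
  FTTTTT
  .FTTTT
  ..FTTT
  .FTTTT
  F.TTTT
Step 3: 5 trees catch fire, 5 burn out
  FT.TTT
  .FTTTT
  ..FTTT
  ...FTT
  ..FTTT
  ..TTTT
Step 4: 6 trees catch fire, 5 burn out
  .F.TTT
  ..FTTT
  ...FTT
  ....FT
  ...FTT
  ..FTTT

.F.TTT
..FTTT
...FTT
....FT
...FTT
..FTTT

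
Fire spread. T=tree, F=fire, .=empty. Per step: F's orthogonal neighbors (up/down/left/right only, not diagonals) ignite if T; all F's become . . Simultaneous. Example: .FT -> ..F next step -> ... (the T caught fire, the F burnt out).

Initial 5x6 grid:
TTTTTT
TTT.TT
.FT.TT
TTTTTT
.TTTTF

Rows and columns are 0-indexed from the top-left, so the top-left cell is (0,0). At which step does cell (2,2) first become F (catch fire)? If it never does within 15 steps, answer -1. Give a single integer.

Step 1: cell (2,2)='F' (+5 fires, +2 burnt)
  -> target ignites at step 1
Step 2: cell (2,2)='.' (+9 fires, +5 burnt)
Step 3: cell (2,2)='.' (+6 fires, +9 burnt)
Step 4: cell (2,2)='.' (+3 fires, +6 burnt)
Step 5: cell (2,2)='.' (+1 fires, +3 burnt)
Step 6: cell (2,2)='.' (+0 fires, +1 burnt)
  fire out at step 6

1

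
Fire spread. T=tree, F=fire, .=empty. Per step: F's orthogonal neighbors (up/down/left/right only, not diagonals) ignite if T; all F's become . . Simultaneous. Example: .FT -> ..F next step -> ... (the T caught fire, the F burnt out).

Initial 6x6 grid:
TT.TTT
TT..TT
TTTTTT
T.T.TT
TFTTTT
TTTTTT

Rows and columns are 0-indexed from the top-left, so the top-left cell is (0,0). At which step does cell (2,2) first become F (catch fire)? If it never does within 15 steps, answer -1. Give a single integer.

Step 1: cell (2,2)='T' (+3 fires, +1 burnt)
Step 2: cell (2,2)='T' (+5 fires, +3 burnt)
Step 3: cell (2,2)='F' (+4 fires, +5 burnt)
  -> target ignites at step 3
Step 4: cell (2,2)='.' (+6 fires, +4 burnt)
Step 5: cell (2,2)='.' (+5 fires, +6 burnt)
Step 6: cell (2,2)='.' (+3 fires, +5 burnt)
Step 7: cell (2,2)='.' (+2 fires, +3 burnt)
Step 8: cell (2,2)='.' (+2 fires, +2 burnt)
Step 9: cell (2,2)='.' (+0 fires, +2 burnt)
  fire out at step 9

3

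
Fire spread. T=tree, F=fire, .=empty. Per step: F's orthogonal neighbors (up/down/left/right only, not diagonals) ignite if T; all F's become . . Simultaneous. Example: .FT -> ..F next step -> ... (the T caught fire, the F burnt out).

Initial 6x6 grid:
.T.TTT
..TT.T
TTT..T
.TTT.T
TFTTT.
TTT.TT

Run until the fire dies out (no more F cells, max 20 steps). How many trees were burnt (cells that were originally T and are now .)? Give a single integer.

Step 1: +4 fires, +1 burnt (F count now 4)
Step 2: +5 fires, +4 burnt (F count now 5)
Step 3: +4 fires, +5 burnt (F count now 4)
Step 4: +2 fires, +4 burnt (F count now 2)
Step 5: +2 fires, +2 burnt (F count now 2)
Step 6: +1 fires, +2 burnt (F count now 1)
Step 7: +1 fires, +1 burnt (F count now 1)
Step 8: +1 fires, +1 burnt (F count now 1)
Step 9: +1 fires, +1 burnt (F count now 1)
Step 10: +1 fires, +1 burnt (F count now 1)
Step 11: +1 fires, +1 burnt (F count now 1)
Step 12: +0 fires, +1 burnt (F count now 0)
Fire out after step 12
Initially T: 24, now '.': 35
Total burnt (originally-T cells now '.'): 23

Answer: 23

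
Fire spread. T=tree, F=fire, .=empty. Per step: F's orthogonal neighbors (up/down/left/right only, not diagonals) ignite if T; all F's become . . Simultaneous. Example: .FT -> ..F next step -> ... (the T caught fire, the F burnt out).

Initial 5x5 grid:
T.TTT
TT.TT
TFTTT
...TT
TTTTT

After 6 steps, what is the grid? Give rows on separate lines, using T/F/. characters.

Step 1: 3 trees catch fire, 1 burn out
  T.TTT
  TF.TT
  F.FTT
  ...TT
  TTTTT
Step 2: 2 trees catch fire, 3 burn out
  T.TTT
  F..TT
  ...FT
  ...TT
  TTTTT
Step 3: 4 trees catch fire, 2 burn out
  F.TTT
  ...FT
  ....F
  ...FT
  TTTTT
Step 4: 4 trees catch fire, 4 burn out
  ..TFT
  ....F
  .....
  ....F
  TTTFT
Step 5: 4 trees catch fire, 4 burn out
  ..F.F
  .....
  .....
  .....
  TTF.F
Step 6: 1 trees catch fire, 4 burn out
  .....
  .....
  .....
  .....
  TF...

.....
.....
.....
.....
TF...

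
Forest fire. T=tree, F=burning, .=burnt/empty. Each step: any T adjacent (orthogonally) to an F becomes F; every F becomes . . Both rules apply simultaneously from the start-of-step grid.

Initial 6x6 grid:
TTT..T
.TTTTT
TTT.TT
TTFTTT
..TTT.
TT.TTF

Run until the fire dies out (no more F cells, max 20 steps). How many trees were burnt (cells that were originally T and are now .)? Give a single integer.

Answer: 24

Derivation:
Step 1: +5 fires, +2 burnt (F count now 5)
Step 2: +7 fires, +5 burnt (F count now 7)
Step 3: +6 fires, +7 burnt (F count now 6)
Step 4: +3 fires, +6 burnt (F count now 3)
Step 5: +2 fires, +3 burnt (F count now 2)
Step 6: +1 fires, +2 burnt (F count now 1)
Step 7: +0 fires, +1 burnt (F count now 0)
Fire out after step 7
Initially T: 26, now '.': 34
Total burnt (originally-T cells now '.'): 24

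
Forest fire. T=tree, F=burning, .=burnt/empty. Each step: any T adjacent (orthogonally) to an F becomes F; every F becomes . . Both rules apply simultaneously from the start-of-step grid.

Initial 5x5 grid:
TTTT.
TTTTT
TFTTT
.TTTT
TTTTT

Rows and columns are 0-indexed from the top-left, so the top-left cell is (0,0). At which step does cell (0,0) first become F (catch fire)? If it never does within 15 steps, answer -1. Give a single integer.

Step 1: cell (0,0)='T' (+4 fires, +1 burnt)
Step 2: cell (0,0)='T' (+6 fires, +4 burnt)
Step 3: cell (0,0)='F' (+7 fires, +6 burnt)
  -> target ignites at step 3
Step 4: cell (0,0)='.' (+4 fires, +7 burnt)
Step 5: cell (0,0)='.' (+1 fires, +4 burnt)
Step 6: cell (0,0)='.' (+0 fires, +1 burnt)
  fire out at step 6

3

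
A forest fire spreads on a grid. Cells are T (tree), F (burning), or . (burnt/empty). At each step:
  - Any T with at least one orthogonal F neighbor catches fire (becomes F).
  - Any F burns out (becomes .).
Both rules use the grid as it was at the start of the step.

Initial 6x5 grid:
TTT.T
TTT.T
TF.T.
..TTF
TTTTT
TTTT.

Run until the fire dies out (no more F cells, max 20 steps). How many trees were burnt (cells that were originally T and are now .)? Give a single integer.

Step 1: +4 fires, +2 burnt (F count now 4)
Step 2: +6 fires, +4 burnt (F count now 6)
Step 3: +4 fires, +6 burnt (F count now 4)
Step 4: +2 fires, +4 burnt (F count now 2)
Step 5: +2 fires, +2 burnt (F count now 2)
Step 6: +1 fires, +2 burnt (F count now 1)
Step 7: +0 fires, +1 burnt (F count now 0)
Fire out after step 7
Initially T: 21, now '.': 28
Total burnt (originally-T cells now '.'): 19

Answer: 19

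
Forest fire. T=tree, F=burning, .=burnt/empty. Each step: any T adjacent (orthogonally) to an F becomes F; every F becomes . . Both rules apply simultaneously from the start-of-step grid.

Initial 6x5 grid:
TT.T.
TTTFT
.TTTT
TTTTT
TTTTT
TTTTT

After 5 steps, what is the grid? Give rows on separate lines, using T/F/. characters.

Step 1: 4 trees catch fire, 1 burn out
  TT.F.
  TTF.F
  .TTFT
  TTTTT
  TTTTT
  TTTTT
Step 2: 4 trees catch fire, 4 burn out
  TT...
  TF...
  .TF.F
  TTTFT
  TTTTT
  TTTTT
Step 3: 6 trees catch fire, 4 burn out
  TF...
  F....
  .F...
  TTF.F
  TTTFT
  TTTTT
Step 4: 5 trees catch fire, 6 burn out
  F....
  .....
  .....
  TF...
  TTF.F
  TTTFT
Step 5: 4 trees catch fire, 5 burn out
  .....
  .....
  .....
  F....
  TF...
  TTF.F

.....
.....
.....
F....
TF...
TTF.F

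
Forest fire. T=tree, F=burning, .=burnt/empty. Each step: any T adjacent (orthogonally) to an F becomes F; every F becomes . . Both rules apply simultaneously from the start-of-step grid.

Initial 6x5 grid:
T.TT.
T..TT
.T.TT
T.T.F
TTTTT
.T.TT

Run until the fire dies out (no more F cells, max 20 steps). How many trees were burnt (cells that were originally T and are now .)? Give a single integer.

Answer: 16

Derivation:
Step 1: +2 fires, +1 burnt (F count now 2)
Step 2: +4 fires, +2 burnt (F count now 4)
Step 3: +3 fires, +4 burnt (F count now 3)
Step 4: +3 fires, +3 burnt (F count now 3)
Step 5: +3 fires, +3 burnt (F count now 3)
Step 6: +1 fires, +3 burnt (F count now 1)
Step 7: +0 fires, +1 burnt (F count now 0)
Fire out after step 7
Initially T: 19, now '.': 27
Total burnt (originally-T cells now '.'): 16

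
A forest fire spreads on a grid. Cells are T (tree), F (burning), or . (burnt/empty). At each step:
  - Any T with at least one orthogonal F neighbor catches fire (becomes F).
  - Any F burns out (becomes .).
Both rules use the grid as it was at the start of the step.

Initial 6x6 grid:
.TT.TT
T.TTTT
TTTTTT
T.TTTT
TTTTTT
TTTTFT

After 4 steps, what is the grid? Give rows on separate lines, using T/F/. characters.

Step 1: 3 trees catch fire, 1 burn out
  .TT.TT
  T.TTTT
  TTTTTT
  T.TTTT
  TTTTFT
  TTTF.F
Step 2: 4 trees catch fire, 3 burn out
  .TT.TT
  T.TTTT
  TTTTTT
  T.TTFT
  TTTF.F
  TTF...
Step 3: 5 trees catch fire, 4 burn out
  .TT.TT
  T.TTTT
  TTTTFT
  T.TF.F
  TTF...
  TF....
Step 4: 6 trees catch fire, 5 burn out
  .TT.TT
  T.TTFT
  TTTF.F
  T.F...
  TF....
  F.....

.TT.TT
T.TTFT
TTTF.F
T.F...
TF....
F.....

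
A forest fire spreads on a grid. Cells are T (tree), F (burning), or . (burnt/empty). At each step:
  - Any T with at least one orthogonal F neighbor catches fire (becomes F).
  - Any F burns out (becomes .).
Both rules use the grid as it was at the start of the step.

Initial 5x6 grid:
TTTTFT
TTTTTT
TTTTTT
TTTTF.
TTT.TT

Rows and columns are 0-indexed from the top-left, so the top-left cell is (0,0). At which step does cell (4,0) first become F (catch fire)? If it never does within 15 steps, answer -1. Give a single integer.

Step 1: cell (4,0)='T' (+6 fires, +2 burnt)
Step 2: cell (4,0)='T' (+7 fires, +6 burnt)
Step 3: cell (4,0)='T' (+5 fires, +7 burnt)
Step 4: cell (4,0)='T' (+5 fires, +5 burnt)
Step 5: cell (4,0)='F' (+3 fires, +5 burnt)
  -> target ignites at step 5
Step 6: cell (4,0)='.' (+0 fires, +3 burnt)
  fire out at step 6

5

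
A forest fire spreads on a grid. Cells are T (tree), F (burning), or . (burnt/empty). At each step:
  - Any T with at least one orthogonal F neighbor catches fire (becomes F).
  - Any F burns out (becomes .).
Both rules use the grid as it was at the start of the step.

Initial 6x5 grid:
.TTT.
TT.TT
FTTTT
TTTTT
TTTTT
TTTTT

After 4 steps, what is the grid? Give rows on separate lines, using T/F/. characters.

Step 1: 3 trees catch fire, 1 burn out
  .TTT.
  FT.TT
  .FTTT
  FTTTT
  TTTTT
  TTTTT
Step 2: 4 trees catch fire, 3 burn out
  .TTT.
  .F.TT
  ..FTT
  .FTTT
  FTTTT
  TTTTT
Step 3: 5 trees catch fire, 4 burn out
  .FTT.
  ...TT
  ...FT
  ..FTT
  .FTTT
  FTTTT
Step 4: 6 trees catch fire, 5 burn out
  ..FT.
  ...FT
  ....F
  ...FT
  ..FTT
  .FTTT

..FT.
...FT
....F
...FT
..FTT
.FTTT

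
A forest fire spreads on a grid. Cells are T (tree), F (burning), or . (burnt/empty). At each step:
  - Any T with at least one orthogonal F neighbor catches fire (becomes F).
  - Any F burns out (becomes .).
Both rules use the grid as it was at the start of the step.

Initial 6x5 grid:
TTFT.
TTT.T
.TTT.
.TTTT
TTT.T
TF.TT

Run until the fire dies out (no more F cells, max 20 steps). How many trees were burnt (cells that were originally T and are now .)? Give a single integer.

Answer: 20

Derivation:
Step 1: +5 fires, +2 burnt (F count now 5)
Step 2: +6 fires, +5 burnt (F count now 6)
Step 3: +4 fires, +6 burnt (F count now 4)
Step 4: +1 fires, +4 burnt (F count now 1)
Step 5: +1 fires, +1 burnt (F count now 1)
Step 6: +1 fires, +1 burnt (F count now 1)
Step 7: +1 fires, +1 burnt (F count now 1)
Step 8: +1 fires, +1 burnt (F count now 1)
Step 9: +0 fires, +1 burnt (F count now 0)
Fire out after step 9
Initially T: 21, now '.': 29
Total burnt (originally-T cells now '.'): 20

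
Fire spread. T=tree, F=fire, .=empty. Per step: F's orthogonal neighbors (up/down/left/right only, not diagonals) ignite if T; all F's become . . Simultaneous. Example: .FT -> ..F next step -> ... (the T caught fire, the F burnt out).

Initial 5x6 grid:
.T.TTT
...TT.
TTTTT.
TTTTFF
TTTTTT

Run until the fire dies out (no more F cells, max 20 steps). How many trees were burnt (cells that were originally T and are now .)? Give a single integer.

Step 1: +4 fires, +2 burnt (F count now 4)
Step 2: +4 fires, +4 burnt (F count now 4)
Step 3: +5 fires, +4 burnt (F count now 5)
Step 4: +5 fires, +5 burnt (F count now 5)
Step 5: +2 fires, +5 burnt (F count now 2)
Step 6: +0 fires, +2 burnt (F count now 0)
Fire out after step 6
Initially T: 21, now '.': 29
Total burnt (originally-T cells now '.'): 20

Answer: 20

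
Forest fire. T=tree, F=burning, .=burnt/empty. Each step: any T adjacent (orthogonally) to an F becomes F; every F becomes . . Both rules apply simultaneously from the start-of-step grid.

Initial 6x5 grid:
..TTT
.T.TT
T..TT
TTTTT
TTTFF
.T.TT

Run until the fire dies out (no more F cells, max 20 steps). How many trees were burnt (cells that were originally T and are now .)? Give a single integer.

Step 1: +5 fires, +2 burnt (F count now 5)
Step 2: +4 fires, +5 burnt (F count now 4)
Step 3: +5 fires, +4 burnt (F count now 5)
Step 4: +3 fires, +5 burnt (F count now 3)
Step 5: +2 fires, +3 burnt (F count now 2)
Step 6: +0 fires, +2 burnt (F count now 0)
Fire out after step 6
Initially T: 20, now '.': 29
Total burnt (originally-T cells now '.'): 19

Answer: 19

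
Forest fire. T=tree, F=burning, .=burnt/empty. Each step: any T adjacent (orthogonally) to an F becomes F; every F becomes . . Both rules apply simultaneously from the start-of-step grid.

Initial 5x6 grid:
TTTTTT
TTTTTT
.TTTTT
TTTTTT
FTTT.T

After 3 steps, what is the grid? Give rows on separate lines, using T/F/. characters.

Step 1: 2 trees catch fire, 1 burn out
  TTTTTT
  TTTTTT
  .TTTTT
  FTTTTT
  .FTT.T
Step 2: 2 trees catch fire, 2 burn out
  TTTTTT
  TTTTTT
  .TTTTT
  .FTTTT
  ..FT.T
Step 3: 3 trees catch fire, 2 burn out
  TTTTTT
  TTTTTT
  .FTTTT
  ..FTTT
  ...F.T

TTTTTT
TTTTTT
.FTTTT
..FTTT
...F.T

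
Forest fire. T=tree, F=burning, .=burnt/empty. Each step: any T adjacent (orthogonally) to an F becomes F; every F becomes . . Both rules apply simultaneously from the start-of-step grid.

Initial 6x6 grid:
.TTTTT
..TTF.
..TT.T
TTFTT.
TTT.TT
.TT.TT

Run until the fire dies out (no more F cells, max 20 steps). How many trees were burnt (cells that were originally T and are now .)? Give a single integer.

Answer: 22

Derivation:
Step 1: +6 fires, +2 burnt (F count now 6)
Step 2: +8 fires, +6 burnt (F count now 8)
Step 3: +4 fires, +8 burnt (F count now 4)
Step 4: +3 fires, +4 burnt (F count now 3)
Step 5: +1 fires, +3 burnt (F count now 1)
Step 6: +0 fires, +1 burnt (F count now 0)
Fire out after step 6
Initially T: 23, now '.': 35
Total burnt (originally-T cells now '.'): 22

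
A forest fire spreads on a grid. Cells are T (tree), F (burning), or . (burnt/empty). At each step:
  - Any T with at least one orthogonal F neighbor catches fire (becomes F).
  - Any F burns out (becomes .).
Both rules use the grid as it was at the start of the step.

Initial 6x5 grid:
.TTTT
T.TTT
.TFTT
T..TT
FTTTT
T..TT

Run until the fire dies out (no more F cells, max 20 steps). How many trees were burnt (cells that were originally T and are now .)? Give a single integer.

Answer: 20

Derivation:
Step 1: +6 fires, +2 burnt (F count now 6)
Step 2: +5 fires, +6 burnt (F count now 5)
Step 3: +5 fires, +5 burnt (F count now 5)
Step 4: +3 fires, +5 burnt (F count now 3)
Step 5: +1 fires, +3 burnt (F count now 1)
Step 6: +0 fires, +1 burnt (F count now 0)
Fire out after step 6
Initially T: 21, now '.': 29
Total burnt (originally-T cells now '.'): 20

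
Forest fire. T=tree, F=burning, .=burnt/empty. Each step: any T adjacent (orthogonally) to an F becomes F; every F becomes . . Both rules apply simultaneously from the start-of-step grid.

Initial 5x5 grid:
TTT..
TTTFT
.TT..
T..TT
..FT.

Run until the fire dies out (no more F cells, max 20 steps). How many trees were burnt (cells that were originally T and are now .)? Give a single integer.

Step 1: +3 fires, +2 burnt (F count now 3)
Step 2: +4 fires, +3 burnt (F count now 4)
Step 3: +4 fires, +4 burnt (F count now 4)
Step 4: +1 fires, +4 burnt (F count now 1)
Step 5: +0 fires, +1 burnt (F count now 0)
Fire out after step 5
Initially T: 13, now '.': 24
Total burnt (originally-T cells now '.'): 12

Answer: 12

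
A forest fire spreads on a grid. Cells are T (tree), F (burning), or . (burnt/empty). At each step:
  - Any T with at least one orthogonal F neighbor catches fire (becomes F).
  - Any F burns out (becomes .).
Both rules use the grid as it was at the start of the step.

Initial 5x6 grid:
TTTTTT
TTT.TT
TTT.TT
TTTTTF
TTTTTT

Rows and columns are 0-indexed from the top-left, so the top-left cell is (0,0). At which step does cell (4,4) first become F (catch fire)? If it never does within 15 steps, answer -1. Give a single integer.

Step 1: cell (4,4)='T' (+3 fires, +1 burnt)
Step 2: cell (4,4)='F' (+4 fires, +3 burnt)
  -> target ignites at step 2
Step 3: cell (4,4)='.' (+4 fires, +4 burnt)
Step 4: cell (4,4)='.' (+4 fires, +4 burnt)
Step 5: cell (4,4)='.' (+5 fires, +4 burnt)
Step 6: cell (4,4)='.' (+4 fires, +5 burnt)
Step 7: cell (4,4)='.' (+2 fires, +4 burnt)
Step 8: cell (4,4)='.' (+1 fires, +2 burnt)
Step 9: cell (4,4)='.' (+0 fires, +1 burnt)
  fire out at step 9

2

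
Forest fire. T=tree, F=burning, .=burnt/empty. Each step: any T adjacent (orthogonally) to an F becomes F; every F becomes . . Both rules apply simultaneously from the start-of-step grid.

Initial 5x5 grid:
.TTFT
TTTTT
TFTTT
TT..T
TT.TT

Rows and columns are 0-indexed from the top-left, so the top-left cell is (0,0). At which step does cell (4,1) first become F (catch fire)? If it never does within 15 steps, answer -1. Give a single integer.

Step 1: cell (4,1)='T' (+7 fires, +2 burnt)
Step 2: cell (4,1)='F' (+7 fires, +7 burnt)
  -> target ignites at step 2
Step 3: cell (4,1)='.' (+2 fires, +7 burnt)
Step 4: cell (4,1)='.' (+1 fires, +2 burnt)
Step 5: cell (4,1)='.' (+1 fires, +1 burnt)
Step 6: cell (4,1)='.' (+1 fires, +1 burnt)
Step 7: cell (4,1)='.' (+0 fires, +1 burnt)
  fire out at step 7

2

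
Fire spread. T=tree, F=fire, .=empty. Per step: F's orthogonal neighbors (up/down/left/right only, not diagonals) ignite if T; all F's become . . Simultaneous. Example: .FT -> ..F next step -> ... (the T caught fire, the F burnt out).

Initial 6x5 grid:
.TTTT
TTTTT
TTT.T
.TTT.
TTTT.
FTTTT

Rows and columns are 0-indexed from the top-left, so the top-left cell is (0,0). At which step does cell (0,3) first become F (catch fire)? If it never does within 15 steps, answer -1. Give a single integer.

Step 1: cell (0,3)='T' (+2 fires, +1 burnt)
Step 2: cell (0,3)='T' (+2 fires, +2 burnt)
Step 3: cell (0,3)='T' (+3 fires, +2 burnt)
Step 4: cell (0,3)='T' (+4 fires, +3 burnt)
Step 5: cell (0,3)='T' (+4 fires, +4 burnt)
Step 6: cell (0,3)='T' (+3 fires, +4 burnt)
Step 7: cell (0,3)='T' (+2 fires, +3 burnt)
Step 8: cell (0,3)='F' (+2 fires, +2 burnt)
  -> target ignites at step 8
Step 9: cell (0,3)='.' (+2 fires, +2 burnt)
Step 10: cell (0,3)='.' (+0 fires, +2 burnt)
  fire out at step 10

8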